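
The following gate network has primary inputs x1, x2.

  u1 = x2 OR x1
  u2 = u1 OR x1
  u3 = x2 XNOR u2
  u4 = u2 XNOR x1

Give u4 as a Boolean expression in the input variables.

u1 = x2 OR x1
u2 = u1 OR x1 = (x2 OR x1) OR x1
u4 = u2 XNOR x1 = ((x2 OR x1) OR x1) XNOR x1

((x2 OR x1) OR x1) XNOR x1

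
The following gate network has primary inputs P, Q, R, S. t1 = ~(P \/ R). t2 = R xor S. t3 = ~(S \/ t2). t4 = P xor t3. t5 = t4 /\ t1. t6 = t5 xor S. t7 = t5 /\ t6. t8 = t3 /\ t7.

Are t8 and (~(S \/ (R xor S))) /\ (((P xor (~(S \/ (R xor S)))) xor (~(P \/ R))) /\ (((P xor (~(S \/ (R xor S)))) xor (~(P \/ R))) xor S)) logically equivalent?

No

t1 = ~(P \/ R)
t2 = R xor S
t3 = ~(S \/ t2) = ~(S \/ (R xor S))
t4 = P xor t3 = P xor (~(S \/ (R xor S)))
t5 = t4 /\ t1 = (P xor (~(S \/ (R xor S)))) /\ (~(P \/ R))
t6 = t5 xor S = ((P xor (~(S \/ (R xor S)))) /\ (~(P \/ R))) xor S
t7 = t5 /\ t6 = ((P xor (~(S \/ (R xor S)))) /\ (~(P \/ R))) /\ (((P xor (~(S \/ (R xor S)))) /\ (~(P \/ R))) xor S)
t8 = t3 /\ t7 = (~(S \/ (R xor S))) /\ (((P xor (~(S \/ (R xor S)))) /\ (~(P \/ R))) /\ (((P xor (~(S \/ (R xor S)))) /\ (~(P \/ R))) xor S))
At P=0, Q=0, R=0, S=0: circuit gives 1, formula gives 0.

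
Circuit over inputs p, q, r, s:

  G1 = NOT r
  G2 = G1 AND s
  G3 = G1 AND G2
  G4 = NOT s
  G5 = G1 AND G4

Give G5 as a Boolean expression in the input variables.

G1 = NOT r
G4 = NOT s
G5 = G1 AND G4 = NOT r AND NOT s

NOT r AND NOT s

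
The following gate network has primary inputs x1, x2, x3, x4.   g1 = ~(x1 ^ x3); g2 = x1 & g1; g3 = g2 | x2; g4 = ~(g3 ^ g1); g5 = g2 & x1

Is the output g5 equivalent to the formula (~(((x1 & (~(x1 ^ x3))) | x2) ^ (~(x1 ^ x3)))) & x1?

g1 = ~(x1 ^ x3)
g2 = x1 & g1 = x1 & (~(x1 ^ x3))
g5 = g2 & x1 = (x1 & (~(x1 ^ x3))) & x1
At x1=1, x2=0, x3=0, x4=0: circuit gives 0, formula gives 1.

No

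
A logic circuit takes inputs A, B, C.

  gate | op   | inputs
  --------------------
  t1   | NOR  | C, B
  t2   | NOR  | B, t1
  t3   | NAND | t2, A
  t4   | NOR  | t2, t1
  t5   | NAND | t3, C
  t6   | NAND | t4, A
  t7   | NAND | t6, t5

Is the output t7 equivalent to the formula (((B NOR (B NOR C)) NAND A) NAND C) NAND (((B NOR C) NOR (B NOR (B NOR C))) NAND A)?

t1 = C NOR B
t2 = B NOR t1 = B NOR (C NOR B)
t3 = t2 NAND A = (B NOR (C NOR B)) NAND A
t4 = t2 NOR t1 = (B NOR (C NOR B)) NOR (C NOR B)
t5 = t3 NAND C = ((B NOR (C NOR B)) NAND A) NAND C
t6 = t4 NAND A = ((B NOR (C NOR B)) NOR (C NOR B)) NAND A
t7 = t6 NAND t5 = (((B NOR (C NOR B)) NOR (C NOR B)) NAND A) NAND (((B NOR (C NOR B)) NAND A) NAND C)
At A=0, B=0, C=0: circuit gives 0, formula gives 0.
At A=0, B=0, C=1: circuit gives 1, formula gives 1.
Agrees on all 8 inputs.

Yes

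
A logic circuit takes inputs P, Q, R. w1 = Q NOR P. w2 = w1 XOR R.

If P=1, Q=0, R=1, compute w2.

1

w1 = 0 NOR 1 = 0
w2 = 0 XOR 1 = 1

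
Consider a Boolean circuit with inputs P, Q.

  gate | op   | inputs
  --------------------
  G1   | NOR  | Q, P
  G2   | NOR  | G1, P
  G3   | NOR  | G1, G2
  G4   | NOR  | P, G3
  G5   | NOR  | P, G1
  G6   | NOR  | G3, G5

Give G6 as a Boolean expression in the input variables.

((Q NOR P) NOR ((Q NOR P) NOR P)) NOR (P NOR (Q NOR P))

G1 = Q NOR P
G2 = G1 NOR P = (Q NOR P) NOR P
G3 = G1 NOR G2 = (Q NOR P) NOR ((Q NOR P) NOR P)
G5 = P NOR G1 = P NOR (Q NOR P)
G6 = G3 NOR G5 = ((Q NOR P) NOR ((Q NOR P) NOR P)) NOR (P NOR (Q NOR P))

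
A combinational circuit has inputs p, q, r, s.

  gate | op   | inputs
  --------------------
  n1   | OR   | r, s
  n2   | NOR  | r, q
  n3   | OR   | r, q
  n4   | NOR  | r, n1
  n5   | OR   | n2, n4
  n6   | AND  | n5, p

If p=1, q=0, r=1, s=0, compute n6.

0

n1 = 1 OR 0 = 1
n2 = 1 NOR 0 = 0
n4 = 1 NOR 1 = 0
n5 = 0 OR 0 = 0
n6 = 0 AND 1 = 0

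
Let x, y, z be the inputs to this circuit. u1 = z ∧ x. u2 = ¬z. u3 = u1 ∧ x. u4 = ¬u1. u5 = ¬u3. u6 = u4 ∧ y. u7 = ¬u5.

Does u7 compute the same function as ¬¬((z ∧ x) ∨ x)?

No

u1 = z ∧ x
u3 = u1 ∧ x = (z ∧ x) ∧ x
u5 = ¬u3 = ¬((z ∧ x) ∧ x)
u7 = ¬u5 = ¬¬((z ∧ x) ∧ x)
At x=1, y=0, z=0: circuit gives 0, formula gives 1.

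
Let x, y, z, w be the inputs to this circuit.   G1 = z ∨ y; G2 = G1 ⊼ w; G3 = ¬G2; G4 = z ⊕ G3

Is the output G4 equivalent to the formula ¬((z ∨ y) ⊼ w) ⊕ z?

Yes

G1 = z ∨ y
G2 = G1 ⊼ w = (z ∨ y) ⊼ w
G3 = ¬G2 = ¬((z ∨ y) ⊼ w)
G4 = z ⊕ G3 = z ⊕ ¬((z ∨ y) ⊼ w)
At x=0, y=0, z=0, w=0: circuit gives 0, formula gives 0.
At x=0, y=0, z=1, w=0: circuit gives 1, formula gives 1.
Agrees on all 16 inputs.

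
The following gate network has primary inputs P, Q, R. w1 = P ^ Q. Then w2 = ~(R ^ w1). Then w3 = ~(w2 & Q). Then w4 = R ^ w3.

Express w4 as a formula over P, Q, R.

R ^ (~((~(R ^ (P ^ Q))) & Q))

w1 = P ^ Q
w2 = ~(R ^ w1) = ~(R ^ (P ^ Q))
w3 = ~(w2 & Q) = ~((~(R ^ (P ^ Q))) & Q)
w4 = R ^ w3 = R ^ (~((~(R ^ (P ^ Q))) & Q))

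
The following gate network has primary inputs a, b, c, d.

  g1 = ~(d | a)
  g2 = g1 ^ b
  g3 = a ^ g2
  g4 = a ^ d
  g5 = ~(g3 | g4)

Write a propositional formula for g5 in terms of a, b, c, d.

~((a ^ ((~(d | a)) ^ b)) | (a ^ d))

g1 = ~(d | a)
g2 = g1 ^ b = (~(d | a)) ^ b
g3 = a ^ g2 = a ^ ((~(d | a)) ^ b)
g4 = a ^ d
g5 = ~(g3 | g4) = ~((a ^ ((~(d | a)) ^ b)) | (a ^ d))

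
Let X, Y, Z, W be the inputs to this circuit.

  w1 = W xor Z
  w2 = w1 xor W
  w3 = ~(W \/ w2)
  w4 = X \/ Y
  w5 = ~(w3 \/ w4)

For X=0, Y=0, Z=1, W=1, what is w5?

w1 = 1 xor 1 = 0
w2 = 0 xor 1 = 1
w3 = ~(1 \/ 1) = 0
w4 = 0 \/ 0 = 0
w5 = ~(0 \/ 0) = 1

1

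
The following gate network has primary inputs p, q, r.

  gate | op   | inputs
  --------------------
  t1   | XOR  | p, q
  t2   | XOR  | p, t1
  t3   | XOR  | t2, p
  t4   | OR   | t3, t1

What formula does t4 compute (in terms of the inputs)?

((p XOR (p XOR q)) XOR p) OR (p XOR q)

t1 = p XOR q
t2 = p XOR t1 = p XOR (p XOR q)
t3 = t2 XOR p = (p XOR (p XOR q)) XOR p
t4 = t3 OR t1 = ((p XOR (p XOR q)) XOR p) OR (p XOR q)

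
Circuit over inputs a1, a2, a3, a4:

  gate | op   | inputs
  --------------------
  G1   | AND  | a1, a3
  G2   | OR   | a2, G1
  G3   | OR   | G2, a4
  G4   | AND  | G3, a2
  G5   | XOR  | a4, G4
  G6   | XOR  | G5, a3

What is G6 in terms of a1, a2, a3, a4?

(a4 XOR (((a2 OR (a1 AND a3)) OR a4) AND a2)) XOR a3

G1 = a1 AND a3
G2 = a2 OR G1 = a2 OR (a1 AND a3)
G3 = G2 OR a4 = (a2 OR (a1 AND a3)) OR a4
G4 = G3 AND a2 = ((a2 OR (a1 AND a3)) OR a4) AND a2
G5 = a4 XOR G4 = a4 XOR (((a2 OR (a1 AND a3)) OR a4) AND a2)
G6 = G5 XOR a3 = (a4 XOR (((a2 OR (a1 AND a3)) OR a4) AND a2)) XOR a3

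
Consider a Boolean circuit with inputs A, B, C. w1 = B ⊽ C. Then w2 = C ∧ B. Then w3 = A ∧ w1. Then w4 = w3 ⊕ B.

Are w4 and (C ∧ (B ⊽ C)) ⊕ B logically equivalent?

No

w1 = B ⊽ C
w3 = A ∧ w1 = A ∧ (B ⊽ C)
w4 = w3 ⊕ B = (A ∧ (B ⊽ C)) ⊕ B
At A=1, B=0, C=0: circuit gives 1, formula gives 0.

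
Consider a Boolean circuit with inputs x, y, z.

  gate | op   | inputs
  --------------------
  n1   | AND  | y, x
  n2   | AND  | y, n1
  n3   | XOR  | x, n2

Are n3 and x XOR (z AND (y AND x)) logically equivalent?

n1 = y AND x
n2 = y AND n1 = y AND (y AND x)
n3 = x XOR n2 = x XOR (y AND (y AND x))
At x=1, y=1, z=0: circuit gives 0, formula gives 1.

No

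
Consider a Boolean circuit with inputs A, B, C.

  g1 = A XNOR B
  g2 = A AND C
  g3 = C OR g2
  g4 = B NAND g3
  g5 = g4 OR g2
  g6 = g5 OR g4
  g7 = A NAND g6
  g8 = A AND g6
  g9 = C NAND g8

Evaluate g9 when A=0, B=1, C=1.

1

g2 = 0 AND 1 = 0
g3 = 1 OR 0 = 1
g4 = 1 NAND 1 = 0
g5 = 0 OR 0 = 0
g6 = 0 OR 0 = 0
g8 = 0 AND 0 = 0
g9 = 1 NAND 0 = 1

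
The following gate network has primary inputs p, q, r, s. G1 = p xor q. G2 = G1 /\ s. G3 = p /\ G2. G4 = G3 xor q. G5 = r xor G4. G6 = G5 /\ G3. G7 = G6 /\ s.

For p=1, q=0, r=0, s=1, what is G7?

G1 = 1 xor 0 = 1
G2 = 1 /\ 1 = 1
G3 = 1 /\ 1 = 1
G4 = 1 xor 0 = 1
G5 = 0 xor 1 = 1
G6 = 1 /\ 1 = 1
G7 = 1 /\ 1 = 1

1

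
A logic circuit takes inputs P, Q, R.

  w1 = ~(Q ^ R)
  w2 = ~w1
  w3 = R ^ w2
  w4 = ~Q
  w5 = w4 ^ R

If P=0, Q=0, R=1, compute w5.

w4 = ~0 = 1
w5 = 1 ^ 1 = 0

0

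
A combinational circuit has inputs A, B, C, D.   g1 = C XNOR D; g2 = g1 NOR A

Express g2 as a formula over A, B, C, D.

(C XNOR D) NOR A

g1 = C XNOR D
g2 = g1 NOR A = (C XNOR D) NOR A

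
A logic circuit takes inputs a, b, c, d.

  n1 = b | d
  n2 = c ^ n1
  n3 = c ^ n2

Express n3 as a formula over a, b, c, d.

n1 = b | d
n2 = c ^ n1 = c ^ (b | d)
n3 = c ^ n2 = c ^ (c ^ (b | d))

c ^ (c ^ (b | d))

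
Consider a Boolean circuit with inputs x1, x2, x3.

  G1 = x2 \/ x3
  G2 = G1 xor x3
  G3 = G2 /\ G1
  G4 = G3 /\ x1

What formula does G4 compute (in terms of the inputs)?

G1 = x2 \/ x3
G2 = G1 xor x3 = (x2 \/ x3) xor x3
G3 = G2 /\ G1 = ((x2 \/ x3) xor x3) /\ (x2 \/ x3)
G4 = G3 /\ x1 = (((x2 \/ x3) xor x3) /\ (x2 \/ x3)) /\ x1

(((x2 \/ x3) xor x3) /\ (x2 \/ x3)) /\ x1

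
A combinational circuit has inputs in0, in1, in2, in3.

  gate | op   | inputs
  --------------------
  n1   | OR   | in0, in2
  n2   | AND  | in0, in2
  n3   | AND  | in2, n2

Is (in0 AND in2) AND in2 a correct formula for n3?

n2 = in0 AND in2
n3 = in2 AND n2 = in2 AND (in0 AND in2)
At in0=0, in1=0, in2=0, in3=0: circuit gives 0, formula gives 0.
At in0=1, in1=0, in2=1, in3=0: circuit gives 1, formula gives 1.
Agrees on all 16 inputs.

Yes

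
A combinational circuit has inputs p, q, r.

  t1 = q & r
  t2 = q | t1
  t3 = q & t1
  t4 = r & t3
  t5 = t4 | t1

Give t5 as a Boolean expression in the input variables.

t1 = q & r
t3 = q & t1 = q & (q & r)
t4 = r & t3 = r & (q & (q & r))
t5 = t4 | t1 = (r & (q & (q & r))) | (q & r)

(r & (q & (q & r))) | (q & r)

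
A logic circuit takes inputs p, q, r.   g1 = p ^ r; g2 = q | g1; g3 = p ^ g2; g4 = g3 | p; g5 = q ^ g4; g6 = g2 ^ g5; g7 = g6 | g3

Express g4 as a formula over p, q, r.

g1 = p ^ r
g2 = q | g1 = q | (p ^ r)
g3 = p ^ g2 = p ^ (q | (p ^ r))
g4 = g3 | p = (p ^ (q | (p ^ r))) | p

(p ^ (q | (p ^ r))) | p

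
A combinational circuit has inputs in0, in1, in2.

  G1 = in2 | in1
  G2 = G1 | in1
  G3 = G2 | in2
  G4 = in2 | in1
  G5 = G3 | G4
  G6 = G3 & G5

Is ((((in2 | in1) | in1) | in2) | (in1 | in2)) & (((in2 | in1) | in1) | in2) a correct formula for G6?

G1 = in2 | in1
G2 = G1 | in1 = (in2 | in1) | in1
G3 = G2 | in2 = ((in2 | in1) | in1) | in2
G4 = in2 | in1
G5 = G3 | G4 = (((in2 | in1) | in1) | in2) | (in2 | in1)
G6 = G3 & G5 = (((in2 | in1) | in1) | in2) & ((((in2 | in1) | in1) | in2) | (in2 | in1))
At in0=0, in1=0, in2=0: circuit gives 0, formula gives 0.
At in0=0, in1=0, in2=1: circuit gives 1, formula gives 1.
Agrees on all 8 inputs.

Yes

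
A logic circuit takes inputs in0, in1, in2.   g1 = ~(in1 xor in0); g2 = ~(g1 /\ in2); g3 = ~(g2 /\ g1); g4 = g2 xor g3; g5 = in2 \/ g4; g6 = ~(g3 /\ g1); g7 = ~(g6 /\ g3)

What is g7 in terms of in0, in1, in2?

g1 = ~(in1 xor in0)
g2 = ~(g1 /\ in2) = ~((~(in1 xor in0)) /\ in2)
g3 = ~(g2 /\ g1) = ~((~((~(in1 xor in0)) /\ in2)) /\ (~(in1 xor in0)))
g6 = ~(g3 /\ g1) = ~((~((~((~(in1 xor in0)) /\ in2)) /\ (~(in1 xor in0)))) /\ (~(in1 xor in0)))
g7 = ~(g6 /\ g3) = ~((~((~((~((~(in1 xor in0)) /\ in2)) /\ (~(in1 xor in0)))) /\ (~(in1 xor in0)))) /\ (~((~((~(in1 xor in0)) /\ in2)) /\ (~(in1 xor in0)))))

~((~((~((~((~(in1 xor in0)) /\ in2)) /\ (~(in1 xor in0)))) /\ (~(in1 xor in0)))) /\ (~((~((~(in1 xor in0)) /\ in2)) /\ (~(in1 xor in0)))))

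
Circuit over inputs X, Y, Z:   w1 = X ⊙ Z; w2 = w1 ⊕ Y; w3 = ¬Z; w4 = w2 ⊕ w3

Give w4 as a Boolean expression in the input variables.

((X ⊙ Z) ⊕ Y) ⊕ ¬Z

w1 = X ⊙ Z
w2 = w1 ⊕ Y = (X ⊙ Z) ⊕ Y
w3 = ¬Z
w4 = w2 ⊕ w3 = ((X ⊙ Z) ⊕ Y) ⊕ ¬Z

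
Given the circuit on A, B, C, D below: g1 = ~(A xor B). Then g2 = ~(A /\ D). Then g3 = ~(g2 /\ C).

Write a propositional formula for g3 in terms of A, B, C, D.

g2 = ~(A /\ D)
g3 = ~(g2 /\ C) = ~((~(A /\ D)) /\ C)

~((~(A /\ D)) /\ C)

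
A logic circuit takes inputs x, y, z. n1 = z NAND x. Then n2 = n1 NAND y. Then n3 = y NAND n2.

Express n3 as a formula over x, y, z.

y NAND ((z NAND x) NAND y)

n1 = z NAND x
n2 = n1 NAND y = (z NAND x) NAND y
n3 = y NAND n2 = y NAND ((z NAND x) NAND y)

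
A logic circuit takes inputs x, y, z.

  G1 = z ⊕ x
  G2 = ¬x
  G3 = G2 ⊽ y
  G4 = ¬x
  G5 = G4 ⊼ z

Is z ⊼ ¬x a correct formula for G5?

Yes

G4 = ¬x
G5 = G4 ⊼ z = ¬x ⊼ z
At x=0, y=0, z=1: circuit gives 0, formula gives 0.
At x=0, y=0, z=0: circuit gives 1, formula gives 1.
Agrees on all 8 inputs.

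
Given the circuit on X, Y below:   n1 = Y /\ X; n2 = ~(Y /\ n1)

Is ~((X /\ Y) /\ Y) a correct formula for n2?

n1 = Y /\ X
n2 = ~(Y /\ n1) = ~(Y /\ (Y /\ X))
At X=1, Y=1: circuit gives 0, formula gives 0.
At X=0, Y=0: circuit gives 1, formula gives 1.
Agrees on all 4 inputs.

Yes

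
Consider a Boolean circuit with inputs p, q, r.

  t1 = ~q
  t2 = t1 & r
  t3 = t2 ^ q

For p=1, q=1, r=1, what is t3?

t1 = ~1 = 0
t2 = 0 & 1 = 0
t3 = 0 ^ 1 = 1

1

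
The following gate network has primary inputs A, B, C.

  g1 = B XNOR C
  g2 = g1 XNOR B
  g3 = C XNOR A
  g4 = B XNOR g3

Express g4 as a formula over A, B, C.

g3 = C XNOR A
g4 = B XNOR g3 = B XNOR (C XNOR A)

B XNOR (C XNOR A)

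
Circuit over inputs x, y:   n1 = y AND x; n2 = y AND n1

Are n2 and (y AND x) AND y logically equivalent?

n1 = y AND x
n2 = y AND n1 = y AND (y AND x)
At x=0, y=0: circuit gives 0, formula gives 0.
At x=1, y=1: circuit gives 1, formula gives 1.
Agrees on all 4 inputs.

Yes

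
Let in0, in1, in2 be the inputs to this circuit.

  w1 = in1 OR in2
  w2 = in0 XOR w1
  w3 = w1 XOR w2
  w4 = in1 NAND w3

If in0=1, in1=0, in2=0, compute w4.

w1 = 0 OR 0 = 0
w2 = 1 XOR 0 = 1
w3 = 0 XOR 1 = 1
w4 = 0 NAND 1 = 1

1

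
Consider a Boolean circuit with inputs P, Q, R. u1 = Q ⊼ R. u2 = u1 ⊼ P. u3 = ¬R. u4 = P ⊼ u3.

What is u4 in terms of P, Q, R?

u3 = ¬R
u4 = P ⊼ u3 = P ⊼ ¬R

P ⊼ ¬R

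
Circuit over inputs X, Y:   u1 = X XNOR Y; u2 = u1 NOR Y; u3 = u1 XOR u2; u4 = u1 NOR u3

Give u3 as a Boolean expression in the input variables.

u1 = X XNOR Y
u2 = u1 NOR Y = (X XNOR Y) NOR Y
u3 = u1 XOR u2 = (X XNOR Y) XOR ((X XNOR Y) NOR Y)

(X XNOR Y) XOR ((X XNOR Y) NOR Y)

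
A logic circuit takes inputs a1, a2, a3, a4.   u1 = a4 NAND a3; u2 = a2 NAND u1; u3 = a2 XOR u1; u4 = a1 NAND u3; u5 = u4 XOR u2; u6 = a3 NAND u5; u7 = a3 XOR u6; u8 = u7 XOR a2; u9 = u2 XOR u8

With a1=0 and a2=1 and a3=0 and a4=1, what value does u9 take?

u1 = 1 NAND 0 = 1
u2 = 1 NAND 1 = 0
u3 = 1 XOR 1 = 0
u4 = 0 NAND 0 = 1
u5 = 1 XOR 0 = 1
u6 = 0 NAND 1 = 1
u7 = 0 XOR 1 = 1
u8 = 1 XOR 1 = 0
u9 = 0 XOR 0 = 0

0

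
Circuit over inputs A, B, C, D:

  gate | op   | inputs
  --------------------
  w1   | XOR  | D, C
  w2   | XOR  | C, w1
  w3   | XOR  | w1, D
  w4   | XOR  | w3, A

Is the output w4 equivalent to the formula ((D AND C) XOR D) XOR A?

w1 = D XOR C
w3 = w1 XOR D = (D XOR C) XOR D
w4 = w3 XOR A = ((D XOR C) XOR D) XOR A
At A=0, B=0, C=0, D=1: circuit gives 0, formula gives 1.

No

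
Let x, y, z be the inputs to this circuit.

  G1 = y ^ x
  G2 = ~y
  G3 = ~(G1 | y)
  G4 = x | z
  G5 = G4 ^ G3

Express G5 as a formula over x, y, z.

(x | z) ^ (~((y ^ x) | y))

G1 = y ^ x
G3 = ~(G1 | y) = ~((y ^ x) | y)
G4 = x | z
G5 = G4 ^ G3 = (x | z) ^ (~((y ^ x) | y))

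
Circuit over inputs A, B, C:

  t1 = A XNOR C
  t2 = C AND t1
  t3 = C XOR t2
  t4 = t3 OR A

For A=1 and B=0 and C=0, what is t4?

t1 = 1 XNOR 0 = 0
t2 = 0 AND 0 = 0
t3 = 0 XOR 0 = 0
t4 = 0 OR 1 = 1

1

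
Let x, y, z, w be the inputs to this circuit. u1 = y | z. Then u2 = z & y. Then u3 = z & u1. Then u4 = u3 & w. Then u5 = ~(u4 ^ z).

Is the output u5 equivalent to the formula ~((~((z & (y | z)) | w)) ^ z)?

No

u1 = y | z
u3 = z & u1 = z & (y | z)
u4 = u3 & w = (z & (y | z)) & w
u5 = ~(u4 ^ z) = ~(((z & (y | z)) & w) ^ z)
At x=0, y=0, z=0, w=0: circuit gives 1, formula gives 0.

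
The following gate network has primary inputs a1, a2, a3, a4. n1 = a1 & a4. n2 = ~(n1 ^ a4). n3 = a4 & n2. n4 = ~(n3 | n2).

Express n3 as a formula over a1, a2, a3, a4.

a4 & (~((a1 & a4) ^ a4))

n1 = a1 & a4
n2 = ~(n1 ^ a4) = ~((a1 & a4) ^ a4)
n3 = a4 & n2 = a4 & (~((a1 & a4) ^ a4))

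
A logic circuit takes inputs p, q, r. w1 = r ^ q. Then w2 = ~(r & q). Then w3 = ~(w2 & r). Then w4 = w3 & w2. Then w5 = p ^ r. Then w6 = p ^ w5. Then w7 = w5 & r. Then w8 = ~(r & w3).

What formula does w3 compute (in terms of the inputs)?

~((~(r & q)) & r)

w2 = ~(r & q)
w3 = ~(w2 & r) = ~((~(r & q)) & r)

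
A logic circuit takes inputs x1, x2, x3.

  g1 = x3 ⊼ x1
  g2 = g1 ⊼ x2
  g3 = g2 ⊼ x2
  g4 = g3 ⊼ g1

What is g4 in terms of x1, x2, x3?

(((x3 ⊼ x1) ⊼ x2) ⊼ x2) ⊼ (x3 ⊼ x1)

g1 = x3 ⊼ x1
g2 = g1 ⊼ x2 = (x3 ⊼ x1) ⊼ x2
g3 = g2 ⊼ x2 = ((x3 ⊼ x1) ⊼ x2) ⊼ x2
g4 = g3 ⊼ g1 = (((x3 ⊼ x1) ⊼ x2) ⊼ x2) ⊼ (x3 ⊼ x1)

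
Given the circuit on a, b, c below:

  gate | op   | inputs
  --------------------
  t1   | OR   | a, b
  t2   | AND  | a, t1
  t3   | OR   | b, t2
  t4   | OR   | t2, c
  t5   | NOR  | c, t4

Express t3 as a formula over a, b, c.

t1 = a OR b
t2 = a AND t1 = a AND (a OR b)
t3 = b OR t2 = b OR (a AND (a OR b))

b OR (a AND (a OR b))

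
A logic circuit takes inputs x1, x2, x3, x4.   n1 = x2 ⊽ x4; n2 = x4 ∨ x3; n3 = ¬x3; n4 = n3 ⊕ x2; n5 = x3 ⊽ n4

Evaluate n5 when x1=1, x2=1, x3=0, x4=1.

1

n3 = ¬0 = 1
n4 = 1 ⊕ 1 = 0
n5 = 0 ⊽ 0 = 1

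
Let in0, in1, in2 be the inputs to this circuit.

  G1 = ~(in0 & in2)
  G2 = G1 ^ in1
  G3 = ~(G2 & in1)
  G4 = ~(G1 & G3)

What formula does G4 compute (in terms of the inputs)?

G1 = ~(in0 & in2)
G2 = G1 ^ in1 = (~(in0 & in2)) ^ in1
G3 = ~(G2 & in1) = ~(((~(in0 & in2)) ^ in1) & in1)
G4 = ~(G1 & G3) = ~((~(in0 & in2)) & (~(((~(in0 & in2)) ^ in1) & in1)))

~((~(in0 & in2)) & (~(((~(in0 & in2)) ^ in1) & in1)))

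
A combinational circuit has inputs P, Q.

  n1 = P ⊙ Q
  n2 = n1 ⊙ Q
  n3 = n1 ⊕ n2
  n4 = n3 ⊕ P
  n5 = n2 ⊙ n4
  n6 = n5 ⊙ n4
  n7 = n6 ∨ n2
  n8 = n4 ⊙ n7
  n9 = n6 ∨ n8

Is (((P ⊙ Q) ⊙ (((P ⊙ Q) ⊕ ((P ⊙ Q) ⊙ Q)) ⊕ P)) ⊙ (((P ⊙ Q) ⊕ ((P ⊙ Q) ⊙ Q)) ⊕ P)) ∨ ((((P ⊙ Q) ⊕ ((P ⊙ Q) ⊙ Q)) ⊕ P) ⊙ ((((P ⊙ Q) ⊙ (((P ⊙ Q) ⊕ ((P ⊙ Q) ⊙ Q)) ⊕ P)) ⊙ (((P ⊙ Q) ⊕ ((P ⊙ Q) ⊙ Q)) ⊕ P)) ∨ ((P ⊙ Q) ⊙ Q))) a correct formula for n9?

n1 = P ⊙ Q
n2 = n1 ⊙ Q = (P ⊙ Q) ⊙ Q
n3 = n1 ⊕ n2 = (P ⊙ Q) ⊕ ((P ⊙ Q) ⊙ Q)
n4 = n3 ⊕ P = ((P ⊙ Q) ⊕ ((P ⊙ Q) ⊙ Q)) ⊕ P
n5 = n2 ⊙ n4 = ((P ⊙ Q) ⊙ Q) ⊙ (((P ⊙ Q) ⊕ ((P ⊙ Q) ⊙ Q)) ⊕ P)
n6 = n5 ⊙ n4 = (((P ⊙ Q) ⊙ Q) ⊙ (((P ⊙ Q) ⊕ ((P ⊙ Q) ⊙ Q)) ⊕ P)) ⊙ (((P ⊙ Q) ⊕ ((P ⊙ Q) ⊙ Q)) ⊕ P)
n7 = n6 ∨ n2 = ((((P ⊙ Q) ⊙ Q) ⊙ (((P ⊙ Q) ⊕ ((P ⊙ Q) ⊙ Q)) ⊕ P)) ⊙ (((P ⊙ Q) ⊕ ((P ⊙ Q) ⊙ Q)) ⊕ P)) ∨ ((P ⊙ Q) ⊙ Q)
n8 = n4 ⊙ n7 = (((P ⊙ Q) ⊕ ((P ⊙ Q) ⊙ Q)) ⊕ P) ⊙ (((((P ⊙ Q) ⊙ Q) ⊙ (((P ⊙ Q) ⊕ ((P ⊙ Q) ⊙ Q)) ⊕ P)) ⊙ (((P ⊙ Q) ⊕ ((P ⊙ Q) ⊙ Q)) ⊕ P)) ∨ ((P ⊙ Q) ⊙ Q))
n9 = n6 ∨ n8 = ((((P ⊙ Q) ⊙ Q) ⊙ (((P ⊙ Q) ⊕ ((P ⊙ Q) ⊙ Q)) ⊕ P)) ⊙ (((P ⊙ Q) ⊕ ((P ⊙ Q) ⊙ Q)) ⊕ P)) ∨ ((((P ⊙ Q) ⊕ ((P ⊙ Q) ⊙ Q)) ⊕ P) ⊙ (((((P ⊙ Q) ⊙ Q) ⊙ (((P ⊙ Q) ⊕ ((P ⊙ Q) ⊙ Q)) ⊕ P)) ⊙ (((P ⊙ Q) ⊕ ((P ⊙ Q) ⊙ Q)) ⊕ P)) ∨ ((P ⊙ Q) ⊙ Q)))
At P=0, Q=0: circuit gives 0, formula gives 1.

No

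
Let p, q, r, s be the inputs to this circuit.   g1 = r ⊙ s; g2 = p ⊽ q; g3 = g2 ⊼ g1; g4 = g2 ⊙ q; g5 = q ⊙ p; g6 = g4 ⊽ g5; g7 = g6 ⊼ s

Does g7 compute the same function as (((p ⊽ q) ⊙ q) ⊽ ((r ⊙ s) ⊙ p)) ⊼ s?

g2 = p ⊽ q
g4 = g2 ⊙ q = (p ⊽ q) ⊙ q
g5 = q ⊙ p
g6 = g4 ⊽ g5 = ((p ⊽ q) ⊙ q) ⊽ (q ⊙ p)
g7 = g6 ⊼ s = (((p ⊽ q) ⊙ q) ⊽ (q ⊙ p)) ⊼ s
At p=0, q=0, r=1, s=1: circuit gives 1, formula gives 0.

No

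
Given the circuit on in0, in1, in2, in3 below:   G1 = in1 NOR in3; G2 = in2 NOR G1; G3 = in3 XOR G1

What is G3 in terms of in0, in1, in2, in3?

G1 = in1 NOR in3
G3 = in3 XOR G1 = in3 XOR (in1 NOR in3)

in3 XOR (in1 NOR in3)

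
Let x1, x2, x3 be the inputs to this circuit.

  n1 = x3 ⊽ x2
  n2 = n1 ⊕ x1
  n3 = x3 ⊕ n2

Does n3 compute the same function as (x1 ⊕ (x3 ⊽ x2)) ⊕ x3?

Yes

n1 = x3 ⊽ x2
n2 = n1 ⊕ x1 = (x3 ⊽ x2) ⊕ x1
n3 = x3 ⊕ n2 = x3 ⊕ ((x3 ⊽ x2) ⊕ x1)
At x1=0, x2=1, x3=0: circuit gives 0, formula gives 0.
At x1=0, x2=0, x3=0: circuit gives 1, formula gives 1.
Agrees on all 8 inputs.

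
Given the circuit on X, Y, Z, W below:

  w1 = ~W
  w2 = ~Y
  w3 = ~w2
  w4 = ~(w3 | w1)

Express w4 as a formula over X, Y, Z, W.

w1 = ~W
w2 = ~Y
w3 = ~w2 = ~~Y
w4 = ~(w3 | w1) = ~(~~Y | ~W)

~(~~Y | ~W)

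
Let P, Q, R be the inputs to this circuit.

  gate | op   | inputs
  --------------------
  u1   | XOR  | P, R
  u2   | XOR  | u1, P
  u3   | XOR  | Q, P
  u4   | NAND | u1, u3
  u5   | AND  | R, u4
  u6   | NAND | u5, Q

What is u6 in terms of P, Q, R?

(R AND ((P XOR R) NAND (Q XOR P))) NAND Q

u1 = P XOR R
u3 = Q XOR P
u4 = u1 NAND u3 = (P XOR R) NAND (Q XOR P)
u5 = R AND u4 = R AND ((P XOR R) NAND (Q XOR P))
u6 = u5 NAND Q = (R AND ((P XOR R) NAND (Q XOR P))) NAND Q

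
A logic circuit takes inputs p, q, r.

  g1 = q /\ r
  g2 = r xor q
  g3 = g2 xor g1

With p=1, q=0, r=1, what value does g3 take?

1

g1 = 0 /\ 1 = 0
g2 = 1 xor 0 = 1
g3 = 1 xor 0 = 1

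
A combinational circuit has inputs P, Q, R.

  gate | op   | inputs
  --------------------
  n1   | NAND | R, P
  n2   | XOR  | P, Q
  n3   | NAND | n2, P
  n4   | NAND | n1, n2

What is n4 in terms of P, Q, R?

(R NAND P) NAND (P XOR Q)

n1 = R NAND P
n2 = P XOR Q
n4 = n1 NAND n2 = (R NAND P) NAND (P XOR Q)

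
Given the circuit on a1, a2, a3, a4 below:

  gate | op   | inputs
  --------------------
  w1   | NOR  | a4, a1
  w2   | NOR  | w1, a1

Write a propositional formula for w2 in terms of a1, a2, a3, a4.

w1 = a4 NOR a1
w2 = w1 NOR a1 = (a4 NOR a1) NOR a1

(a4 NOR a1) NOR a1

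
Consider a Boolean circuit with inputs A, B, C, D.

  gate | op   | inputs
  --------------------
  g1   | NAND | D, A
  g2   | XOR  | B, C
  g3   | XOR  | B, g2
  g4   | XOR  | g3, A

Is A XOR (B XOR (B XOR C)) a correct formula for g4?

g2 = B XOR C
g3 = B XOR g2 = B XOR (B XOR C)
g4 = g3 XOR A = (B XOR (B XOR C)) XOR A
At A=0, B=0, C=0, D=0: circuit gives 0, formula gives 0.
At A=0, B=0, C=1, D=0: circuit gives 1, formula gives 1.
Agrees on all 16 inputs.

Yes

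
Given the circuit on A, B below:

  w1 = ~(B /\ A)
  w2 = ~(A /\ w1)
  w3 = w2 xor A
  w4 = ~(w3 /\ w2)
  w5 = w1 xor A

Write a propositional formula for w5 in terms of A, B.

(~(B /\ A)) xor A

w1 = ~(B /\ A)
w5 = w1 xor A = (~(B /\ A)) xor A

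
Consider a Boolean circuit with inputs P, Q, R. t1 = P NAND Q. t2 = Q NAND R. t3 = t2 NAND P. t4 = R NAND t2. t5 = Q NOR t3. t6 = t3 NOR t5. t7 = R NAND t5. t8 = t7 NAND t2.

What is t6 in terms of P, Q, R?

t2 = Q NAND R
t3 = t2 NAND P = (Q NAND R) NAND P
t5 = Q NOR t3 = Q NOR ((Q NAND R) NAND P)
t6 = t3 NOR t5 = ((Q NAND R) NAND P) NOR (Q NOR ((Q NAND R) NAND P))

((Q NAND R) NAND P) NOR (Q NOR ((Q NAND R) NAND P))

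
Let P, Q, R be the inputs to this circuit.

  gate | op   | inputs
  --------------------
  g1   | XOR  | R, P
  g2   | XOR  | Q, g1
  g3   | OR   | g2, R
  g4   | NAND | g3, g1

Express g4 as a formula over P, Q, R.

g1 = R XOR P
g2 = Q XOR g1 = Q XOR (R XOR P)
g3 = g2 OR R = (Q XOR (R XOR P)) OR R
g4 = g3 NAND g1 = ((Q XOR (R XOR P)) OR R) NAND (R XOR P)

((Q XOR (R XOR P)) OR R) NAND (R XOR P)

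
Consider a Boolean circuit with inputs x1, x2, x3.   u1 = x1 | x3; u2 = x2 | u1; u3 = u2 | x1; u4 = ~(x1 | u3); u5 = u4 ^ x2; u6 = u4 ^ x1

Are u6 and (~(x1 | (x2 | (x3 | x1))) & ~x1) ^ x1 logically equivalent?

Yes

u1 = x1 | x3
u2 = x2 | u1 = x2 | (x1 | x3)
u3 = u2 | x1 = (x2 | (x1 | x3)) | x1
u4 = ~(x1 | u3) = ~(x1 | ((x2 | (x1 | x3)) | x1))
u6 = u4 ^ x1 = (~(x1 | ((x2 | (x1 | x3)) | x1))) ^ x1
At x1=0, x2=0, x3=1: circuit gives 0, formula gives 0.
At x1=0, x2=0, x3=0: circuit gives 1, formula gives 1.
Agrees on all 8 inputs.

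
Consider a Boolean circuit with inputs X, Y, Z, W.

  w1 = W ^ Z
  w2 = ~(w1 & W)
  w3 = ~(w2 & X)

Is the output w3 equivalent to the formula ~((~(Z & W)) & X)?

w1 = W ^ Z
w2 = ~(w1 & W) = ~((W ^ Z) & W)
w3 = ~(w2 & X) = ~((~((W ^ Z) & W)) & X)
At X=1, Y=0, Z=0, W=1: circuit gives 1, formula gives 0.

No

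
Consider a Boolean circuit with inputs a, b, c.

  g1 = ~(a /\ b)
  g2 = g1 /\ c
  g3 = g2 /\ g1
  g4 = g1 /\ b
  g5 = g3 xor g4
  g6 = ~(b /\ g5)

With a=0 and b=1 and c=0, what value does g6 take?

0

g1 = ~(0 /\ 1) = 1
g2 = 1 /\ 0 = 0
g3 = 0 /\ 1 = 0
g4 = 1 /\ 1 = 1
g5 = 0 xor 1 = 1
g6 = ~(1 /\ 1) = 0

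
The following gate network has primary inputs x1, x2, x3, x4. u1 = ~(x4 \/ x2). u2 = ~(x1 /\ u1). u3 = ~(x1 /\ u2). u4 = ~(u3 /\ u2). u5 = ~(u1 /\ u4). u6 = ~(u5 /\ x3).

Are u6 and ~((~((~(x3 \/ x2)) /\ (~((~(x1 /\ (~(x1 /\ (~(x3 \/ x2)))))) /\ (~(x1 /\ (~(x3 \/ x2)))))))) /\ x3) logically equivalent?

No

u1 = ~(x4 \/ x2)
u2 = ~(x1 /\ u1) = ~(x1 /\ (~(x4 \/ x2)))
u3 = ~(x1 /\ u2) = ~(x1 /\ (~(x1 /\ (~(x4 \/ x2)))))
u4 = ~(u3 /\ u2) = ~((~(x1 /\ (~(x1 /\ (~(x4 \/ x2)))))) /\ (~(x1 /\ (~(x4 \/ x2)))))
u5 = ~(u1 /\ u4) = ~((~(x4 \/ x2)) /\ (~((~(x1 /\ (~(x1 /\ (~(x4 \/ x2)))))) /\ (~(x1 /\ (~(x4 \/ x2)))))))
u6 = ~(u5 /\ x3) = ~((~((~(x4 \/ x2)) /\ (~((~(x1 /\ (~(x1 /\ (~(x4 \/ x2)))))) /\ (~(x1 /\ (~(x4 \/ x2)))))))) /\ x3)
At x1=1, x2=0, x3=1, x4=0: circuit gives 1, formula gives 0.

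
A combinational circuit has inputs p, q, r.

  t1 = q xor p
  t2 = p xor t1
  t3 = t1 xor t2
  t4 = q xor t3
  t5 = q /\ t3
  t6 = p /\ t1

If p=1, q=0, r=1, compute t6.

1

t1 = 0 xor 1 = 1
t6 = 1 /\ 1 = 1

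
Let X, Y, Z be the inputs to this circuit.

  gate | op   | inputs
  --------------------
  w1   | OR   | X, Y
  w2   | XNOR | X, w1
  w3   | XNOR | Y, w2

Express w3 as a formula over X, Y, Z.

w1 = X OR Y
w2 = X XNOR w1 = X XNOR (X OR Y)
w3 = Y XNOR w2 = Y XNOR (X XNOR (X OR Y))

Y XNOR (X XNOR (X OR Y))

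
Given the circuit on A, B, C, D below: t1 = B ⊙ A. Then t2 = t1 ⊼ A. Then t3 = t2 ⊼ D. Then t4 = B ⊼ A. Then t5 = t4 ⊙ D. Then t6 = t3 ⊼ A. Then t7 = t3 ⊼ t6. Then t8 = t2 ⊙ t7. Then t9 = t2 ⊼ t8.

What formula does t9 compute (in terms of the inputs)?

t1 = B ⊙ A
t2 = t1 ⊼ A = (B ⊙ A) ⊼ A
t3 = t2 ⊼ D = ((B ⊙ A) ⊼ A) ⊼ D
t6 = t3 ⊼ A = (((B ⊙ A) ⊼ A) ⊼ D) ⊼ A
t7 = t3 ⊼ t6 = (((B ⊙ A) ⊼ A) ⊼ D) ⊼ ((((B ⊙ A) ⊼ A) ⊼ D) ⊼ A)
t8 = t2 ⊙ t7 = ((B ⊙ A) ⊼ A) ⊙ ((((B ⊙ A) ⊼ A) ⊼ D) ⊼ ((((B ⊙ A) ⊼ A) ⊼ D) ⊼ A))
t9 = t2 ⊼ t8 = ((B ⊙ A) ⊼ A) ⊼ (((B ⊙ A) ⊼ A) ⊙ ((((B ⊙ A) ⊼ A) ⊼ D) ⊼ ((((B ⊙ A) ⊼ A) ⊼ D) ⊼ A)))

((B ⊙ A) ⊼ A) ⊼ (((B ⊙ A) ⊼ A) ⊙ ((((B ⊙ A) ⊼ A) ⊼ D) ⊼ ((((B ⊙ A) ⊼ A) ⊼ D) ⊼ A)))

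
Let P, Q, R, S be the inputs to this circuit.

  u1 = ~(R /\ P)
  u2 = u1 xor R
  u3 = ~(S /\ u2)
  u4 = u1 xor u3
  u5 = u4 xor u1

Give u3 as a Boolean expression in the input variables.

u1 = ~(R /\ P)
u2 = u1 xor R = (~(R /\ P)) xor R
u3 = ~(S /\ u2) = ~(S /\ ((~(R /\ P)) xor R))

~(S /\ ((~(R /\ P)) xor R))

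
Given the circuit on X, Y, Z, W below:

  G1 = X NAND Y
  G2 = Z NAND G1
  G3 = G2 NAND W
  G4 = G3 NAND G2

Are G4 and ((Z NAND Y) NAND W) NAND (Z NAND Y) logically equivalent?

G1 = X NAND Y
G2 = Z NAND G1 = Z NAND (X NAND Y)
G3 = G2 NAND W = (Z NAND (X NAND Y)) NAND W
G4 = G3 NAND G2 = ((Z NAND (X NAND Y)) NAND W) NAND (Z NAND (X NAND Y))
At X=0, Y=0, Z=1, W=0: circuit gives 1, formula gives 0.

No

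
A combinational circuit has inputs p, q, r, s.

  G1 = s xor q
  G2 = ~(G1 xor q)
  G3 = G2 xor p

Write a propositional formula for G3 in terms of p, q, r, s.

(~((s xor q) xor q)) xor p

G1 = s xor q
G2 = ~(G1 xor q) = ~((s xor q) xor q)
G3 = G2 xor p = (~((s xor q) xor q)) xor p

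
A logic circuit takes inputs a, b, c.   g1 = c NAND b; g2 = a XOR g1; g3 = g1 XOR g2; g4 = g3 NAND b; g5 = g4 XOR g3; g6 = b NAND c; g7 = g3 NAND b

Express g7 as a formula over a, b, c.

g1 = c NAND b
g2 = a XOR g1 = a XOR (c NAND b)
g3 = g1 XOR g2 = (c NAND b) XOR (a XOR (c NAND b))
g7 = g3 NAND b = ((c NAND b) XOR (a XOR (c NAND b))) NAND b

((c NAND b) XOR (a XOR (c NAND b))) NAND b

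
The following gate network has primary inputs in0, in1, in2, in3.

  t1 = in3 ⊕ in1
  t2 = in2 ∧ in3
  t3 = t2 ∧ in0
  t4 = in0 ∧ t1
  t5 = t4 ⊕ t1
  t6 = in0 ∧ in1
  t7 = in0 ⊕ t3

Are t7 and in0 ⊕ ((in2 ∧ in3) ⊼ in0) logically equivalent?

t2 = in2 ∧ in3
t3 = t2 ∧ in0 = (in2 ∧ in3) ∧ in0
t7 = in0 ⊕ t3 = in0 ⊕ ((in2 ∧ in3) ∧ in0)
At in0=0, in1=0, in2=0, in3=0: circuit gives 0, formula gives 1.

No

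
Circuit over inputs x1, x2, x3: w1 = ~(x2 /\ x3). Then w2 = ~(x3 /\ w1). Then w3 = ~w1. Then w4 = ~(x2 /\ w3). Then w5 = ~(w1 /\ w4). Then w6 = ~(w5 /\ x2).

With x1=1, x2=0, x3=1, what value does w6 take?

w1 = ~(0 /\ 1) = 1
w3 = ~1 = 0
w4 = ~(0 /\ 0) = 1
w5 = ~(1 /\ 1) = 0
w6 = ~(0 /\ 0) = 1

1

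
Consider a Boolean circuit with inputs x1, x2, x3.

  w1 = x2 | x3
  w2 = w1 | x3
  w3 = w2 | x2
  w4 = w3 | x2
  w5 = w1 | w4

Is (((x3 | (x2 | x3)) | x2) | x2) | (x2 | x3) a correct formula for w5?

w1 = x2 | x3
w2 = w1 | x3 = (x2 | x3) | x3
w3 = w2 | x2 = ((x2 | x3) | x3) | x2
w4 = w3 | x2 = (((x2 | x3) | x3) | x2) | x2
w5 = w1 | w4 = (x2 | x3) | ((((x2 | x3) | x3) | x2) | x2)
At x1=0, x2=0, x3=0: circuit gives 0, formula gives 0.
At x1=0, x2=0, x3=1: circuit gives 1, formula gives 1.
Agrees on all 8 inputs.

Yes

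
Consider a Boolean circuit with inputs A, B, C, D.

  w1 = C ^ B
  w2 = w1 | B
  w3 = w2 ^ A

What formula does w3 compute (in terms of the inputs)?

((C ^ B) | B) ^ A

w1 = C ^ B
w2 = w1 | B = (C ^ B) | B
w3 = w2 ^ A = ((C ^ B) | B) ^ A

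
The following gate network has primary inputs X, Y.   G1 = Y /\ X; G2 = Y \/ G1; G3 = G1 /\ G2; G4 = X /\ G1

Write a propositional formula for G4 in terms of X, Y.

G1 = Y /\ X
G4 = X /\ G1 = X /\ (Y /\ X)

X /\ (Y /\ X)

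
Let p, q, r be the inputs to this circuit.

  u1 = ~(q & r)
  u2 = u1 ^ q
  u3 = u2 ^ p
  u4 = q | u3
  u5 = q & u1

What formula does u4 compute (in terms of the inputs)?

q | (((~(q & r)) ^ q) ^ p)

u1 = ~(q & r)
u2 = u1 ^ q = (~(q & r)) ^ q
u3 = u2 ^ p = ((~(q & r)) ^ q) ^ p
u4 = q | u3 = q | (((~(q & r)) ^ q) ^ p)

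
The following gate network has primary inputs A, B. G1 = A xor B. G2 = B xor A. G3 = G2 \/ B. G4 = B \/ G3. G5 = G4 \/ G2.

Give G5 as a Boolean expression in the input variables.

G2 = B xor A
G3 = G2 \/ B = (B xor A) \/ B
G4 = B \/ G3 = B \/ ((B xor A) \/ B)
G5 = G4 \/ G2 = (B \/ ((B xor A) \/ B)) \/ (B xor A)

(B \/ ((B xor A) \/ B)) \/ (B xor A)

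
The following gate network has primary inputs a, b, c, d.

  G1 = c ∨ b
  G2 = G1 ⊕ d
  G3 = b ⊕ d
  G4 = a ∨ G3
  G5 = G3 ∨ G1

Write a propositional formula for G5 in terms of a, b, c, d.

(b ⊕ d) ∨ (c ∨ b)

G1 = c ∨ b
G3 = b ⊕ d
G5 = G3 ∨ G1 = (b ⊕ d) ∨ (c ∨ b)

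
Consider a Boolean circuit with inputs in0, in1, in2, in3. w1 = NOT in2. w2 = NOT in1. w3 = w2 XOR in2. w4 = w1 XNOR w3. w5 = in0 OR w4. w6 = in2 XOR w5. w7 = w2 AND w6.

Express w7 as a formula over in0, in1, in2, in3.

NOT in1 AND (in2 XOR (in0 OR (NOT in2 XNOR (NOT in1 XOR in2))))

w1 = NOT in2
w2 = NOT in1
w3 = w2 XOR in2 = NOT in1 XOR in2
w4 = w1 XNOR w3 = NOT in2 XNOR (NOT in1 XOR in2)
w5 = in0 OR w4 = in0 OR (NOT in2 XNOR (NOT in1 XOR in2))
w6 = in2 XOR w5 = in2 XOR (in0 OR (NOT in2 XNOR (NOT in1 XOR in2)))
w7 = w2 AND w6 = NOT in1 AND (in2 XOR (in0 OR (NOT in2 XNOR (NOT in1 XOR in2))))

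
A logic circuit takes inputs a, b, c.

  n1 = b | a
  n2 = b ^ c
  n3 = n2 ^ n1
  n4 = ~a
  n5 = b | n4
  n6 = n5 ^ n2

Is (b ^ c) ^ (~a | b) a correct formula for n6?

n2 = b ^ c
n4 = ~a
n5 = b | n4 = b | ~a
n6 = n5 ^ n2 = (b | ~a) ^ (b ^ c)
At a=0, b=0, c=1: circuit gives 0, formula gives 0.
At a=0, b=0, c=0: circuit gives 1, formula gives 1.
Agrees on all 8 inputs.

Yes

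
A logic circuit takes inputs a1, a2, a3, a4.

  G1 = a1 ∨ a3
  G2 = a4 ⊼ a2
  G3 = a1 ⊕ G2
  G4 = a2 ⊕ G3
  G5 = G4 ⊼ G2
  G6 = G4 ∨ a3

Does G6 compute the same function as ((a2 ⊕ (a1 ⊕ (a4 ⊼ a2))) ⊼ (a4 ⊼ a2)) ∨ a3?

No

G2 = a4 ⊼ a2
G3 = a1 ⊕ G2 = a1 ⊕ (a4 ⊼ a2)
G4 = a2 ⊕ G3 = a2 ⊕ (a1 ⊕ (a4 ⊼ a2))
G6 = G4 ∨ a3 = (a2 ⊕ (a1 ⊕ (a4 ⊼ a2))) ∨ a3
At a1=0, a2=0, a3=0, a4=0: circuit gives 1, formula gives 0.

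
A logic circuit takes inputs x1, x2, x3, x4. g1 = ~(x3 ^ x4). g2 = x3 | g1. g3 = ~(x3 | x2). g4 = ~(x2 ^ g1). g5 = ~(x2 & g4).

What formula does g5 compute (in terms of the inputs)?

~(x2 & (~(x2 ^ (~(x3 ^ x4)))))

g1 = ~(x3 ^ x4)
g4 = ~(x2 ^ g1) = ~(x2 ^ (~(x3 ^ x4)))
g5 = ~(x2 & g4) = ~(x2 & (~(x2 ^ (~(x3 ^ x4)))))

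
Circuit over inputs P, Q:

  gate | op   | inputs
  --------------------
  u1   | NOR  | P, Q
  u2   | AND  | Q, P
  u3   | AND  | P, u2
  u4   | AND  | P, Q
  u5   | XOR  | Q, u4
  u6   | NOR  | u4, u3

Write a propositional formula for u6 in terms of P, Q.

(P AND Q) NOR (P AND (Q AND P))

u2 = Q AND P
u3 = P AND u2 = P AND (Q AND P)
u4 = P AND Q
u6 = u4 NOR u3 = (P AND Q) NOR (P AND (Q AND P))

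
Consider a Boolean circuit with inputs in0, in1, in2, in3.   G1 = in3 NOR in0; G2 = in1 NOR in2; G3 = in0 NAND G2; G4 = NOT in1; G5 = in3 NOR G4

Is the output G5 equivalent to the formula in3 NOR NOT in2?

No

G4 = NOT in1
G5 = in3 NOR G4 = in3 NOR NOT in1
At in0=0, in1=0, in2=1, in3=0: circuit gives 0, formula gives 1.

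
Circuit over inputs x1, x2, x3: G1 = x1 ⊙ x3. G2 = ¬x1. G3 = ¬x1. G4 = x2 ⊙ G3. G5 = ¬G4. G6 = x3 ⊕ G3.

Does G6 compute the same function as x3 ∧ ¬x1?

No

G3 = ¬x1
G6 = x3 ⊕ G3 = x3 ⊕ ¬x1
At x1=0, x2=0, x3=0: circuit gives 1, formula gives 0.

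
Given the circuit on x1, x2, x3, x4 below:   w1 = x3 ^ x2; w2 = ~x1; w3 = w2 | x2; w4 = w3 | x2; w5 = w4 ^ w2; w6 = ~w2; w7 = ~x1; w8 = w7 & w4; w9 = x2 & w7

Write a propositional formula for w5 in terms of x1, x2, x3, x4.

w2 = ~x1
w3 = w2 | x2 = ~x1 | x2
w4 = w3 | x2 = (~x1 | x2) | x2
w5 = w4 ^ w2 = ((~x1 | x2) | x2) ^ ~x1

((~x1 | x2) | x2) ^ ~x1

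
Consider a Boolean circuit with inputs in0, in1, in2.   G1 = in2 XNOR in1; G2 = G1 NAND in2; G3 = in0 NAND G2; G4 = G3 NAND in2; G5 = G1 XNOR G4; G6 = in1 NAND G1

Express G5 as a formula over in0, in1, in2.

(in2 XNOR in1) XNOR ((in0 NAND ((in2 XNOR in1) NAND in2)) NAND in2)

G1 = in2 XNOR in1
G2 = G1 NAND in2 = (in2 XNOR in1) NAND in2
G3 = in0 NAND G2 = in0 NAND ((in2 XNOR in1) NAND in2)
G4 = G3 NAND in2 = (in0 NAND ((in2 XNOR in1) NAND in2)) NAND in2
G5 = G1 XNOR G4 = (in2 XNOR in1) XNOR ((in0 NAND ((in2 XNOR in1) NAND in2)) NAND in2)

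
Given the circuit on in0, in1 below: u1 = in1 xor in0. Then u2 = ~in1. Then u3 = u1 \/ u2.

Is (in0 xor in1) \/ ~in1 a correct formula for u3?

Yes

u1 = in1 xor in0
u2 = ~in1
u3 = u1 \/ u2 = (in1 xor in0) \/ ~in1
At in0=1, in1=1: circuit gives 0, formula gives 0.
At in0=0, in1=0: circuit gives 1, formula gives 1.
Agrees on all 4 inputs.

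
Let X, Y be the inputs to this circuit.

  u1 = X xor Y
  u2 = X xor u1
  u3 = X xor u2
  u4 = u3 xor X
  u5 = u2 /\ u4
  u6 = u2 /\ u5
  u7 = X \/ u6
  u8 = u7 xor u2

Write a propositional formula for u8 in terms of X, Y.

(X \/ ((X xor (X xor Y)) /\ ((X xor (X xor Y)) /\ ((X xor (X xor (X xor Y))) xor X)))) xor (X xor (X xor Y))

u1 = X xor Y
u2 = X xor u1 = X xor (X xor Y)
u3 = X xor u2 = X xor (X xor (X xor Y))
u4 = u3 xor X = (X xor (X xor (X xor Y))) xor X
u5 = u2 /\ u4 = (X xor (X xor Y)) /\ ((X xor (X xor (X xor Y))) xor X)
u6 = u2 /\ u5 = (X xor (X xor Y)) /\ ((X xor (X xor Y)) /\ ((X xor (X xor (X xor Y))) xor X))
u7 = X \/ u6 = X \/ ((X xor (X xor Y)) /\ ((X xor (X xor Y)) /\ ((X xor (X xor (X xor Y))) xor X)))
u8 = u7 xor u2 = (X \/ ((X xor (X xor Y)) /\ ((X xor (X xor Y)) /\ ((X xor (X xor (X xor Y))) xor X)))) xor (X xor (X xor Y))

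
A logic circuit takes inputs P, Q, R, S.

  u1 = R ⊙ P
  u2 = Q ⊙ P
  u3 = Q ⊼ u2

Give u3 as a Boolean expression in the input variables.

Q ⊼ (Q ⊙ P)

u2 = Q ⊙ P
u3 = Q ⊼ u2 = Q ⊼ (Q ⊙ P)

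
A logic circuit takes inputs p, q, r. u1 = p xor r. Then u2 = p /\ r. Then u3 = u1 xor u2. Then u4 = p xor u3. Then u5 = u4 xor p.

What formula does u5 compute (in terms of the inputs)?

(p xor ((p xor r) xor (p /\ r))) xor p

u1 = p xor r
u2 = p /\ r
u3 = u1 xor u2 = (p xor r) xor (p /\ r)
u4 = p xor u3 = p xor ((p xor r) xor (p /\ r))
u5 = u4 xor p = (p xor ((p xor r) xor (p /\ r))) xor p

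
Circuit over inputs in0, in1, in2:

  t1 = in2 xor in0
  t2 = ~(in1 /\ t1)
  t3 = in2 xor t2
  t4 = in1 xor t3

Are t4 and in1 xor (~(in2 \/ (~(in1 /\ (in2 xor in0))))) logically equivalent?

No

t1 = in2 xor in0
t2 = ~(in1 /\ t1) = ~(in1 /\ (in2 xor in0))
t3 = in2 xor t2 = in2 xor (~(in1 /\ (in2 xor in0)))
t4 = in1 xor t3 = in1 xor (in2 xor (~(in1 /\ (in2 xor in0))))
At in0=0, in1=0, in2=0: circuit gives 1, formula gives 0.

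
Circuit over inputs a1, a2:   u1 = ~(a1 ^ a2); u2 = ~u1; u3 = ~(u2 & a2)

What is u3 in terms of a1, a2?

~(~(~(a1 ^ a2)) & a2)

u1 = ~(a1 ^ a2)
u2 = ~u1 = ~(~(a1 ^ a2))
u3 = ~(u2 & a2) = ~(~(~(a1 ^ a2)) & a2)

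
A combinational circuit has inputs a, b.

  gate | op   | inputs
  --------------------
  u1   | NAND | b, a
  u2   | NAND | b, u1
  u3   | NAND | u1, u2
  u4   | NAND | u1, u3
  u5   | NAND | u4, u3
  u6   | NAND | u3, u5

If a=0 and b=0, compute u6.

u1 = 0 NAND 0 = 1
u2 = 0 NAND 1 = 1
u3 = 1 NAND 1 = 0
u4 = 1 NAND 0 = 1
u5 = 1 NAND 0 = 1
u6 = 0 NAND 1 = 1

1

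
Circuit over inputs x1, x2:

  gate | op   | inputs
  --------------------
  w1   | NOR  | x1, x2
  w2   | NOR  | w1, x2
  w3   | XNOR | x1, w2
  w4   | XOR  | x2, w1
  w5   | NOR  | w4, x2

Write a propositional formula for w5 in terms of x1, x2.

(x2 XOR (x1 NOR x2)) NOR x2

w1 = x1 NOR x2
w4 = x2 XOR w1 = x2 XOR (x1 NOR x2)
w5 = w4 NOR x2 = (x2 XOR (x1 NOR x2)) NOR x2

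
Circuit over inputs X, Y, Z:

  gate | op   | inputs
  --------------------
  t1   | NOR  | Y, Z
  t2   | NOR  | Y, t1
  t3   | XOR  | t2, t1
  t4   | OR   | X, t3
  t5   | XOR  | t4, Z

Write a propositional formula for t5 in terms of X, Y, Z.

t1 = Y NOR Z
t2 = Y NOR t1 = Y NOR (Y NOR Z)
t3 = t2 XOR t1 = (Y NOR (Y NOR Z)) XOR (Y NOR Z)
t4 = X OR t3 = X OR ((Y NOR (Y NOR Z)) XOR (Y NOR Z))
t5 = t4 XOR Z = (X OR ((Y NOR (Y NOR Z)) XOR (Y NOR Z))) XOR Z

(X OR ((Y NOR (Y NOR Z)) XOR (Y NOR Z))) XOR Z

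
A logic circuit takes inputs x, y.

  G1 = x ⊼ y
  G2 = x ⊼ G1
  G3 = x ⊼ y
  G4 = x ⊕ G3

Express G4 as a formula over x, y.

G3 = x ⊼ y
G4 = x ⊕ G3 = x ⊕ (x ⊼ y)

x ⊕ (x ⊼ y)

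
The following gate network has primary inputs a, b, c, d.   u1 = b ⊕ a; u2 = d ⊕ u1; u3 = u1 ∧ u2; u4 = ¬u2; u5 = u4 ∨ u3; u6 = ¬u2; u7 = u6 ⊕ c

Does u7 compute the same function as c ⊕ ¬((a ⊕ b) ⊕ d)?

u1 = b ⊕ a
u2 = d ⊕ u1 = d ⊕ (b ⊕ a)
u6 = ¬u2 = ¬(d ⊕ (b ⊕ a))
u7 = u6 ⊕ c = ¬(d ⊕ (b ⊕ a)) ⊕ c
At a=0, b=0, c=0, d=1: circuit gives 0, formula gives 0.
At a=0, b=0, c=0, d=0: circuit gives 1, formula gives 1.
Agrees on all 16 inputs.

Yes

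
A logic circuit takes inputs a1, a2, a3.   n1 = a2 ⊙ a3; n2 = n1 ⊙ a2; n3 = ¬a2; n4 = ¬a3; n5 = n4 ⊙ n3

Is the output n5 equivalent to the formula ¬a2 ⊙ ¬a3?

Yes

n3 = ¬a2
n4 = ¬a3
n5 = n4 ⊙ n3 = ¬a3 ⊙ ¬a2
At a1=0, a2=0, a3=1: circuit gives 0, formula gives 0.
At a1=0, a2=0, a3=0: circuit gives 1, formula gives 1.
Agrees on all 8 inputs.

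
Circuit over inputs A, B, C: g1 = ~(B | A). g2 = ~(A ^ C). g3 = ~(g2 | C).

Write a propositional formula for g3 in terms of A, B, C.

g2 = ~(A ^ C)
g3 = ~(g2 | C) = ~((~(A ^ C)) | C)

~((~(A ^ C)) | C)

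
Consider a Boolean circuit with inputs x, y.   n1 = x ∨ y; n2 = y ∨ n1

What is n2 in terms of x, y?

y ∨ (x ∨ y)

n1 = x ∨ y
n2 = y ∨ n1 = y ∨ (x ∨ y)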